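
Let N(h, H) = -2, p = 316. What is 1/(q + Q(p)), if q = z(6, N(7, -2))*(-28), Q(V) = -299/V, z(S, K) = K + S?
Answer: -316/35691 ≈ -0.0088538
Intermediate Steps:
q = -112 (q = (-2 + 6)*(-28) = 4*(-28) = -112)
1/(q + Q(p)) = 1/(-112 - 299/316) = 1/(-35691/316) = -316/35691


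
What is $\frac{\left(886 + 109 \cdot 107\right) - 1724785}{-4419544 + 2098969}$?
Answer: $\frac{1712236}{2320575} \approx 0.73785$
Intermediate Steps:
$\frac{\left(886 + 109 \cdot 107\right) - 1724785}{-4419544 + 2098969} = \frac{\left(886 + 11663\right) - 1724785}{-2320575} = \left(12549 - 1724785\right) \left(- \frac{1}{2320575}\right) = \left(-1712236\right) \left(- \frac{1}{2320575}\right) = \frac{1712236}{2320575}$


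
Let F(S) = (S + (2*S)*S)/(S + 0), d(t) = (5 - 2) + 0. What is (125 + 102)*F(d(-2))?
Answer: 1589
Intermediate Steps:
d(t) = 3 (d(t) = 3 + 0 = 3)
F(S) = (S + 2*S**2)/S
(125 + 102)*F(d(-2)) = (125 + 102)*(1 + 2*3) = 227*(1 + 6) = 227*7 = 1589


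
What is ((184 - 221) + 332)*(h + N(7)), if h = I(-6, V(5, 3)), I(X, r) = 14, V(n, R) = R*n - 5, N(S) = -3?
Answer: 3245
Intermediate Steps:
V(n, R) = -5 + R*n
h = 14
((184 - 221) + 332)*(h + N(7)) = ((184 - 221) + 332)*(14 - 3) = (-37 + 332)*11 = 295*11 = 3245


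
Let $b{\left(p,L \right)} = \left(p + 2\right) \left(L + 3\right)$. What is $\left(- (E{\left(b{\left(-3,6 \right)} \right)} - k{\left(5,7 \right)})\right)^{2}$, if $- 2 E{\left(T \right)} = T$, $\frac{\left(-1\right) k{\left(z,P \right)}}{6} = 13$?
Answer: $\frac{27225}{4} \approx 6806.3$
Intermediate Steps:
$k{\left(z,P \right)} = -78$ ($k{\left(z,P \right)} = \left(-6\right) 13 = -78$)
$b{\left(p,L \right)} = \left(2 + p\right) \left(3 + L\right)$
$E{\left(T \right)} = - \frac{T}{2}$
$\left(- (E{\left(b{\left(-3,6 \right)} \right)} - k{\left(5,7 \right)})\right)^{2} = \left(- (- \frac{6 + 2 \cdot 6 + 3 \left(-3\right) + 6 \left(-3\right)}{2} - -78)\right)^{2} = \left(- (- \frac{6 + 12 - 9 - 18}{2} + 78)\right)^{2} = \left(- (\left(- \frac{1}{2}\right) \left(-9\right) + 78)\right)^{2} = \left(- (\frac{9}{2} + 78)\right)^{2} = \left(\left(-1\right) \frac{165}{2}\right)^{2} = \left(- \frac{165}{2}\right)^{2} = \frac{27225}{4}$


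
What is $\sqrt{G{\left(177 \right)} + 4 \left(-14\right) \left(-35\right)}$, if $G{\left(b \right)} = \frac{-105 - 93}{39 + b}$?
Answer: $\frac{\sqrt{70527}}{6} \approx 44.262$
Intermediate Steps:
$G{\left(b \right)} = - \frac{198}{39 + b}$
$\sqrt{G{\left(177 \right)} + 4 \left(-14\right) \left(-35\right)} = \sqrt{- \frac{198}{39 + 177} + 4 \left(-14\right) \left(-35\right)} = \sqrt{- \frac{198}{216} - -1960} = \sqrt{\left(-198\right) \frac{1}{216} + 1960} = \sqrt{- \frac{11}{12} + 1960} = \sqrt{\frac{23509}{12}} = \frac{\sqrt{70527}}{6}$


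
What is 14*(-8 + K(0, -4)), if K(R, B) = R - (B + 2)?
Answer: -84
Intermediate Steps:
K(R, B) = -2 + R - B (K(R, B) = R - (2 + B) = R + (-2 - B) = -2 + R - B)
14*(-8 + K(0, -4)) = 14*(-8 + (-2 + 0 - 1*(-4))) = 14*(-8 + (-2 + 0 + 4)) = 14*(-8 + 2) = 14*(-6) = -84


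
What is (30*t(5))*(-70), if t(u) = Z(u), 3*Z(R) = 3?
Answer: -2100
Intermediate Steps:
Z(R) = 1 (Z(R) = (⅓)*3 = 1)
t(u) = 1
(30*t(5))*(-70) = (30*1)*(-70) = 30*(-70) = -2100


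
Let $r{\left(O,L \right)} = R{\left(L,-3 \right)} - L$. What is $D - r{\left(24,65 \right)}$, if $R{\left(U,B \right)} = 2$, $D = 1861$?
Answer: $1924$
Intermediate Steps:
$r{\left(O,L \right)} = 2 - L$
$D - r{\left(24,65 \right)} = 1861 - \left(2 - 65\right) = 1861 - -63 = 1861 + 63 = 1924$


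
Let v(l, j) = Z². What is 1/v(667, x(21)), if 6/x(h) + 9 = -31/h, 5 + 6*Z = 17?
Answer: ¼ ≈ 0.25000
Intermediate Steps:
Z = 2 (Z = -⅚ + (⅙)*17 = -⅚ + 17/6 = 2)
x(h) = 6/(-9 - 31/h)
v(l, j) = 4 (v(l, j) = 2² = 4)
1/v(667, x(21)) = 1/4 = ¼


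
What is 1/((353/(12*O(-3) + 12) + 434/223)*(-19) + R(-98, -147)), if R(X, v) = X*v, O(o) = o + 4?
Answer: 5352/75407347 ≈ 7.0974e-5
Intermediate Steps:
O(o) = 4 + o
1/((353/(12*O(-3) + 12) + 434/223)*(-19) + R(-98, -147)) = 1/((353/(12*(4 - 3) + 12) + 434/223)*(-19) - 98*(-147)) = 1/((353/(12*1 + 12) + 434*(1/223))*(-19) + 14406) = 1/((353/(12 + 12) + 434/223)*(-19) + 14406) = 1/((353/24 + 434/223)*(-19) + 14406) = 1/((89135/5352)*(-19) + 14406) = 1/(-1693565/5352 + 14406) = 1/(75407347/5352) = 5352/75407347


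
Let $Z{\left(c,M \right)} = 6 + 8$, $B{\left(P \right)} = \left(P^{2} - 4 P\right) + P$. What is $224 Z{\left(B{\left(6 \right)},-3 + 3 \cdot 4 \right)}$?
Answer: $3136$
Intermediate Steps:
$B{\left(P \right)} = P^{2} - 3 P$
$Z{\left(c,M \right)} = 14$
$224 Z{\left(B{\left(6 \right)},-3 + 3 \cdot 4 \right)} = 224 \cdot 14 = 3136$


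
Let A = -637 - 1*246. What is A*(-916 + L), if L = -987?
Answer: 1680349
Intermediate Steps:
A = -883 (A = -637 - 246 = -883)
A*(-916 + L) = -883*(-916 - 987) = -883*(-1903) = 1680349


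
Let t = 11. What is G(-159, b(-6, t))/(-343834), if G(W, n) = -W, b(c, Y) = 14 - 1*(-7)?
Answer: -159/343834 ≈ -0.00046243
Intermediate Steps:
b(c, Y) = 21 (b(c, Y) = 14 + 7 = 21)
G(-159, b(-6, t))/(-343834) = -1*(-159)/(-343834) = 159*(-1/343834) = -159/343834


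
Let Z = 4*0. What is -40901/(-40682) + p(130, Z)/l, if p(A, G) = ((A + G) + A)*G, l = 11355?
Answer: 40901/40682 ≈ 1.0054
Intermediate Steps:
Z = 0
p(A, G) = G*(G + 2*A) (p(A, G) = (G + 2*A)*G = G*(G + 2*A))
-40901/(-40682) + p(130, Z)/l = -40901/(-40682) + (0*(0 + 2*130))/11355 = -40901*(-1/40682) + (0*(0 + 260))*(1/11355) = 40901/40682 + (0*260)*(1/11355) = 40901/40682 + 0*(1/11355) = 40901/40682 + 0 = 40901/40682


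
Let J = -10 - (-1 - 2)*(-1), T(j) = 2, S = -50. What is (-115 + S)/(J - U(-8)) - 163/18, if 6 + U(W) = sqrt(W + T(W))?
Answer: 215/18 - 3*I*sqrt(6) ≈ 11.944 - 7.3485*I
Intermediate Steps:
J = -13 (J = -10 - (-3)*(-1) = -10 - 1*3 = -10 - 3 = -13)
U(W) = -6 + sqrt(2 + W) (U(W) = -6 + sqrt(W + 2) = -6 + sqrt(2 + W))
(-115 + S)/(J - U(-8)) - 163/18 = (-115 - 50)/(-13 - (-6 + sqrt(2 - 8))) - 163/18 = -165/(-13 - (-6 + sqrt(-6))) - 163*1/18 = -165/(-13 - (-6 + I*sqrt(6))) - 163/18 = -165/(-13 + (6 - I*sqrt(6))) - 163/18 = -165/(-7 - I*sqrt(6)) - 163/18 = -163/18 - 165/(-7 - I*sqrt(6))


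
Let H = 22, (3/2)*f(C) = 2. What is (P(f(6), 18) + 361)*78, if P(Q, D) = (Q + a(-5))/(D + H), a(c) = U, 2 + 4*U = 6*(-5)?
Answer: 28145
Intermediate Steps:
f(C) = 4/3 (f(C) = (⅔)*2 = 4/3)
U = -8 (U = -½ + (6*(-5))/4 = -½ + (¼)*(-30) = -½ - 15/2 = -8)
a(c) = -8
P(Q, D) = (-8 + Q)/(22 + D) (P(Q, D) = (Q - 8)/(D + 22) = (-8 + Q)/(22 + D))
(P(f(6), 18) + 361)*78 = ((-8 + 4/3)/(22 + 18) + 361)*78 = (-20/3/40 + 361)*78 = ((1/40)*(-20/3) + 361)*78 = (-⅙ + 361)*78 = (2165/6)*78 = 28145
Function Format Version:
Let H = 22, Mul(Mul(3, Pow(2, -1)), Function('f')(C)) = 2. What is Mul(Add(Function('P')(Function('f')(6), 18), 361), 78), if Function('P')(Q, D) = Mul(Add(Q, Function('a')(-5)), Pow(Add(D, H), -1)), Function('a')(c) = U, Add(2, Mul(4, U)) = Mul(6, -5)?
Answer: 28145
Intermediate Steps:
Function('f')(C) = Rational(4, 3) (Function('f')(C) = Mul(Rational(2, 3), 2) = Rational(4, 3))
U = -8 (U = Add(Rational(-1, 2), Mul(Rational(1, 4), Mul(6, -5))) = Add(Rational(-1, 2), Mul(Rational(1, 4), -30)) = Add(Rational(-1, 2), Rational(-15, 2)) = -8)
Function('a')(c) = -8
Function('P')(Q, D) = Mul(Pow(Add(22, D), -1), Add(-8, Q)) (Function('P')(Q, D) = Mul(Add(Q, -8), Pow(Add(D, 22), -1)) = Mul(Add(-8, Q), Pow(Add(22, D), -1)) = Mul(Pow(Add(22, D), -1), Add(-8, Q)))
Mul(Add(Function('P')(Function('f')(6), 18), 361), 78) = Mul(Add(Mul(Pow(Add(22, 18), -1), Add(-8, Rational(4, 3))), 361), 78) = Mul(Add(Mul(Pow(40, -1), Rational(-20, 3)), 361), 78) = Mul(Add(Mul(Rational(1, 40), Rational(-20, 3)), 361), 78) = Mul(Add(Rational(-1, 6), 361), 78) = Mul(Rational(2165, 6), 78) = 28145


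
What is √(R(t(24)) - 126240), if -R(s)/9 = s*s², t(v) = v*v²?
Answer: 28*I*√30326872434 ≈ 4.8761e+6*I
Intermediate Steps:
t(v) = v³
R(s) = -9*s³ (R(s) = -9*s*s² = -9*s³)
√(R(t(24)) - 126240) = √(-9*(24³)³ - 126240) = √(-9*13824³ - 126240) = √(-9*2641807540224 - 126240) = √(-23776267862016 - 126240) = √(-23776267988256) = 28*I*√30326872434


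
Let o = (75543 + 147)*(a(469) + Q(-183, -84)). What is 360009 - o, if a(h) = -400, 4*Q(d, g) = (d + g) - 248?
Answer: 80762193/2 ≈ 4.0381e+7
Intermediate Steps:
Q(d, g) = -62 + d/4 + g/4 (Q(d, g) = ((d + g) - 248)/4 = (-248 + d + g)/4 = -62 + d/4 + g/4)
o = -80042175/2 (o = (75543 + 147)*(-400 + (-62 + (¼)*(-183) + (¼)*(-84))) = 75690*(-400 + (-62 - 183/4 - 21)) = 75690*(-400 - 515/4) = 75690*(-2115/4) = -80042175/2 ≈ -4.0021e+7)
360009 - o = 360009 - 1*(-80042175/2) = 360009 + 80042175/2 = 80762193/2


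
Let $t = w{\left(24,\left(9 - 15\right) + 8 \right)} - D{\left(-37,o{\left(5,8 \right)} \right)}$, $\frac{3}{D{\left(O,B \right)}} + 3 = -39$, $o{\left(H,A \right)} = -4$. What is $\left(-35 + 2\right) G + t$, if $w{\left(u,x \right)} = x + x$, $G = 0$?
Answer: $\frac{57}{14} \approx 4.0714$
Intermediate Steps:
$D{\left(O,B \right)} = - \frac{1}{14}$ ($D{\left(O,B \right)} = \frac{3}{-3 - 39} = \frac{3}{-42} = 3 \left(- \frac{1}{42}\right) = - \frac{1}{14}$)
$w{\left(u,x \right)} = 2 x$
$t = \frac{57}{14}$ ($t = 2 \left(\left(9 - 15\right) + 8\right) - - \frac{1}{14} = 2 \left(-6 + 8\right) + \frac{1}{14} = 2 \cdot 2 + \frac{1}{14} = 4 + \frac{1}{14} = \frac{57}{14} \approx 4.0714$)
$\left(-35 + 2\right) G + t = \left(-35 + 2\right) 0 + \frac{57}{14} = \left(-33\right) 0 + \frac{57}{14} = 0 + \frac{57}{14} = \frac{57}{14}$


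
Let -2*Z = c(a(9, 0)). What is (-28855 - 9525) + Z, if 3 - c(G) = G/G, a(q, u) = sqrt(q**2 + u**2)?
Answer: -38381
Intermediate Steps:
c(G) = 2 (c(G) = 3 - G/G = 3 - 1*1 = 3 - 1 = 2)
Z = -1 (Z = -1/2*2 = -1)
(-28855 - 9525) + Z = (-28855 - 9525) - 1 = -38380 - 1 = -38381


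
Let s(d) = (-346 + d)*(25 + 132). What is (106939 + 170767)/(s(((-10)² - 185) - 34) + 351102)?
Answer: 277706/278097 ≈ 0.99859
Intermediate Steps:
s(d) = -54322 + 157*d (s(d) = (-346 + d)*157 = -54322 + 157*d)
(106939 + 170767)/(s(((-10)² - 185) - 34) + 351102) = (106939 + 170767)/((-54322 + 157*(((-10)² - 185) - 34)) + 351102) = 277706/((-54322 + 157*((100 - 185) - 34)) + 351102) = 277706/((-54322 + 157*(-85 - 34)) + 351102) = 277706/((-54322 + 157*(-119)) + 351102) = 277706/((-54322 - 18683) + 351102) = 277706/(-73005 + 351102) = 277706/278097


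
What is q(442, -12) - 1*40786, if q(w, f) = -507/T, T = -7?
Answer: -284995/7 ≈ -40714.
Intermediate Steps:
q(w, f) = 507/7 (q(w, f) = -507/(-7) = -507*(-1/7) = 507/7)
q(442, -12) - 1*40786 = 507/7 - 1*40786 = 507/7 - 40786 = -284995/7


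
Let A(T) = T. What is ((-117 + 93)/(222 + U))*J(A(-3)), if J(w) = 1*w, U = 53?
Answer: 72/275 ≈ 0.26182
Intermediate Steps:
J(w) = w
((-117 + 93)/(222 + U))*J(A(-3)) = ((-117 + 93)/(222 + 53))*(-3) = -24/275*(-3) = 72/275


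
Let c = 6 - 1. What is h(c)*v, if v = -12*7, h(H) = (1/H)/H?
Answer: -84/25 ≈ -3.3600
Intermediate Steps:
c = 5
h(H) = H⁻² (h(H) = 1/(H*H) = H⁻²)
v = -84
h(c)*v = -84/5² = (1/25)*(-84) = -84/25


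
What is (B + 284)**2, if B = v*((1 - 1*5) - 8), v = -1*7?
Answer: 135424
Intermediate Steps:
v = -7
B = 84 (B = -7*((1 - 1*5) - 8) = -7*((1 - 5) - 8) = -7*(-4 - 8) = -7*(-12) = 84)
(B + 284)**2 = (84 + 284)**2 = 368**2 = 135424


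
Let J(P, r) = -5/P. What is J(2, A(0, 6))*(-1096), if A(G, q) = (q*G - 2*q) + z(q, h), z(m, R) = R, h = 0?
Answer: 2740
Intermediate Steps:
A(G, q) = -2*q + G*q (A(G, q) = (q*G - 2*q) + 0 = (G*q - 2*q) + 0 = (-2*q + G*q) + 0 = -2*q + G*q)
J(2, A(0, 6))*(-1096) = -5/2*(-1096) = 2740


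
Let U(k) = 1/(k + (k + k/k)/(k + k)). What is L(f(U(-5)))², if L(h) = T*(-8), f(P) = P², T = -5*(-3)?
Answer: 14400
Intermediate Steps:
T = 15
U(k) = 1/(k + (1 + k)/(2*k)) (U(k) = 1/(k + (k + 1)/((2*k))) = 1/(k + (1 + k)*(1/(2*k))) = 1/(k + (1 + k)/(2*k)))
L(h) = -120 (L(h) = 15*(-8) = -120)
L(f(U(-5)))² = (-120)² = 14400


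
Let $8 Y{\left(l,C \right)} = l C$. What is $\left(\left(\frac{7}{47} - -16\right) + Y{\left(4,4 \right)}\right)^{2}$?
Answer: $\frac{727609}{2209} \approx 329.38$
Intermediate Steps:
$Y{\left(l,C \right)} = \frac{C l}{8}$ ($Y{\left(l,C \right)} = \frac{l C}{8} = \frac{C l}{8}$)
$\left(\left(\frac{7}{47} - -16\right) + Y{\left(4,4 \right)}\right)^{2} = \left(\left(\frac{7}{47} - -16\right) + \frac{1}{8} \cdot 4 \cdot 4\right)^{2} = \left(\left(7 \cdot \frac{1}{47} + 16\right) + 2\right)^{2} = \left(\left(\frac{7}{47} + 16\right) + 2\right)^{2} = \left(\frac{759}{47} + 2\right)^{2} = \left(\frac{853}{47}\right)^{2} = \frac{727609}{2209}$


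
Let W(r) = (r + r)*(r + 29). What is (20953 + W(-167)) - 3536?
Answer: 63509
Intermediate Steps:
W(r) = 2*r*(29 + r) (W(r) = (2*r)*(29 + r) = 2*r*(29 + r))
(20953 + W(-167)) - 3536 = (20953 + 2*(-167)*(29 - 167)) - 3536 = (20953 + 2*(-167)*(-138)) - 3536 = (20953 + 46092) - 3536 = 67045 - 3536 = 63509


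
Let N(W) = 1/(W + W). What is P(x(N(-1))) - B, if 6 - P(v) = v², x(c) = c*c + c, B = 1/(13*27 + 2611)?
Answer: 140687/23696 ≈ 5.9372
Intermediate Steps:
N(W) = 1/(2*W)
B = 1/2962 (B = 1/(351 + 2611) = 1/2962 ≈ 0.00033761)
x(c) = c + c² (x(c) = c² + c = c + c²)
P(v) = 6 - v²
P(x(N(-1))) - B = (6 - (((½)/(-1))*(1 + (½)/(-1)))²) - 1*1/2962 = (6 - (((½)*(-1))*(1 + (½)*(-1)))²) - 1/2962 = (6 - (-(1 - ½)/2)²) - 1/2962 = (6 - (-½*½)²) - 1/2962 = (6 - (-¼)²) - 1/2962 = (6 - 1*1/16) - 1/2962 = (6 - 1/16) - 1/2962 = 95/16 - 1/2962 = 140687/23696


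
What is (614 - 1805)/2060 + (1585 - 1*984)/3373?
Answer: -2779183/6948380 ≈ -0.39998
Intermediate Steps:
(614 - 1805)/2060 + (1585 - 1*984)/3373 = -1191*1/2060 + (1585 - 984)*(1/3373) = -1191/2060 + 601*(1/3373) = -1191/2060 + 601/3373 = -2779183/6948380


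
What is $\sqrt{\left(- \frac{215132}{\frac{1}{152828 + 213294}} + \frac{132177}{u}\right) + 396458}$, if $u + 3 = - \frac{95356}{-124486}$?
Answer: $\frac{i \sqrt{1522920434297277701807}}{139051} \approx 2.8065 \cdot 10^{5} i$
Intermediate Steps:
$u = - \frac{139051}{62243}$ ($u = -3 - \frac{95356}{-124486} = -3 - - \frac{47678}{62243} = -3 + \frac{47678}{62243} = - \frac{139051}{62243} \approx -2.234$)
$\sqrt{\left(- \frac{215132}{\frac{1}{152828 + 213294}} + \frac{132177}{u}\right) + 396458} = \sqrt{\left(- \frac{215132}{\frac{1}{152828 + 213294}} + \frac{132177}{- \frac{139051}{62243}}\right) + 396458} = \sqrt{\left(- \frac{215132}{\frac{1}{366122}} + 132177 \left(- \frac{62243}{139051}\right)\right) + 396458} = \sqrt{\left(- 215132 \frac{1}{\frac{1}{366122}} - \frac{8227093011}{139051}\right) + 396458} = \sqrt{\left(\left(-215132\right) 366122 - \frac{8227093011}{139051}\right) + 396458} = \sqrt{\left(-78764558104 - \frac{8227093011}{139051}\right) + 396458} = \sqrt{- \frac{10952298796012315}{139051} + 396458} = \sqrt{- \frac{10952243668130957}{139051}} = \frac{i \sqrt{1522920434297277701807}}{139051}$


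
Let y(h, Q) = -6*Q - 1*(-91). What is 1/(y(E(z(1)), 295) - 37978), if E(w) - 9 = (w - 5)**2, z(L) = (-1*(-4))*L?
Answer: -1/39657 ≈ -2.5216e-5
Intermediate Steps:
z(L) = 4*L
E(w) = 9 + (-5 + w)**2 (E(w) = 9 + (w - 5)**2 = 9 + (-5 + w)**2)
y(h, Q) = 91 - 6*Q (y(h, Q) = -6*Q + 91 = 91 - 6*Q)
1/(y(E(z(1)), 295) - 37978) = 1/((91 - 6*295) - 37978) = 1/((91 - 1770) - 37978) = 1/(-1679 - 37978) = 1/(-39657) = -1/39657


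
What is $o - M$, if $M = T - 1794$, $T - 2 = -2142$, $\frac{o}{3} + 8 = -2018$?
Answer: $-2144$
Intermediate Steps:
$o = -6078$ ($o = -24 + 3 \left(-2018\right) = -24 - 6054 = -6078$)
$T = -2140$ ($T = 2 - 2142 = -2140$)
$M = -3934$ ($M = -2140 - 1794 = -3934$)
$o - M = -6078 - -3934 = -6078 + 3934 = -2144$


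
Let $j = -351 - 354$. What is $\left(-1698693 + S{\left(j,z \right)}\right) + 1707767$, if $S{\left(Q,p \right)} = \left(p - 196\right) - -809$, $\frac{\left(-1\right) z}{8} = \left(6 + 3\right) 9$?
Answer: $9039$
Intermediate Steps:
$j = -705$
$z = -648$ ($z = - 8 \left(6 + 3\right) 9 = - 8 \cdot 9 \cdot 9 = \left(-8\right) 81 = -648$)
$S{\left(Q,p \right)} = 613 + p$ ($S{\left(Q,p \right)} = \left(-196 + p\right) + 809 = 613 + p$)
$\left(-1698693 + S{\left(j,z \right)}\right) + 1707767 = \left(-1698693 + \left(613 - 648\right)\right) + 1707767 = \left(-1698693 - 35\right) + 1707767 = -1698728 + 1707767 = 9039$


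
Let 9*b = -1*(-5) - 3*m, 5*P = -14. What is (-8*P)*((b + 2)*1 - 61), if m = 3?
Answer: -11984/9 ≈ -1331.6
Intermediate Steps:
P = -14/5 (P = (1/5)*(-14) = -14/5 ≈ -2.8000)
b = -4/9 (b = (-1*(-5) - 3*3)/9 = (5 - 9)/9 = (1/9)*(-4) = -4/9 ≈ -0.44444)
(-8*P)*((b + 2)*1 - 61) = (-8*(-14/5))*((-4/9 + 2)*1 - 61) = 112*((14/9)*1 - 61)/5 = 112*(14/9 - 61)/5 = (112/5)*(-535/9) = -11984/9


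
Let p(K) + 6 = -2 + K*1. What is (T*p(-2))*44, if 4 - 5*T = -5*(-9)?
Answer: 3608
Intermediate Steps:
p(K) = -8 + K (p(K) = -6 + (-2 + K*1) = -6 + (-2 + K) = -8 + K)
T = -41/5 (T = ⅘ - (-1)*(-9) = ⅘ - ⅕*45 = ⅘ - 9 = -41/5 ≈ -8.2000)
(T*p(-2))*44 = -41*(-8 - 2)/5*44 = -41/5*(-10)*44 = 82*44 = 3608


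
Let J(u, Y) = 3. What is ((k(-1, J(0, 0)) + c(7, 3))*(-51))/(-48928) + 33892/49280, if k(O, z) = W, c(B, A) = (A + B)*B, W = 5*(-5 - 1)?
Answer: 1249147/1712480 ≈ 0.72944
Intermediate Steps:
W = -30 (W = 5*(-6) = -30)
c(B, A) = B*(A + B)
k(O, z) = -30
((k(-1, J(0, 0)) + c(7, 3))*(-51))/(-48928) + 33892/49280 = ((-30 + 7*(3 + 7))*(-51))/(-48928) + 33892/49280 = ((-30 + 7*10)*(-51))*(-1/48928) + 33892*(1/49280) = ((-30 + 70)*(-51))*(-1/48928) + 8473/12320 = (40*(-51))*(-1/48928) + 8473/12320 = -2040*(-1/48928) + 8473/12320 = 255/6116 + 8473/12320 = 1249147/1712480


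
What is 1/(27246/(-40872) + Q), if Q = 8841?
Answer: 6812/60220351 ≈ 0.00011312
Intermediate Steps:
1/(27246/(-40872) + Q) = 1/(27246/(-40872) + 8841) = 1/(27246*(-1/40872) + 8841) = 1/(-4541/6812 + 8841) = 1/(60220351/6812) = 6812/60220351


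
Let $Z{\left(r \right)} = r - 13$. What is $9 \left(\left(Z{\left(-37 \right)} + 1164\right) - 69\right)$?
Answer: $9405$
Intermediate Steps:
$Z{\left(r \right)} = -13 + r$
$9 \left(\left(Z{\left(-37 \right)} + 1164\right) - 69\right) = 9 \left(\left(\left(-13 - 37\right) + 1164\right) - 69\right) = 9 \left(\left(-50 + 1164\right) - 69\right) = 9 \left(1114 - 69\right) = 9 \cdot 1045 = 9405$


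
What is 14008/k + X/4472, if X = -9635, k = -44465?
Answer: -491064051/198847480 ≈ -2.4696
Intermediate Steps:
14008/k + X/4472 = 14008/(-44465) - 9635/4472 = 14008*(-1/44465) - 9635*1/4472 = -14008/44465 - 9635/4472 = -491064051/198847480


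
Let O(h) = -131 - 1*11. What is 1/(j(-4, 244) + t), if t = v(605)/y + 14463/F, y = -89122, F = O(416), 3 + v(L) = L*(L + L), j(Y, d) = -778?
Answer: -3163831/2809691058 ≈ -0.0011260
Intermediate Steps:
O(h) = -142 (O(h) = -131 - 11 = -142)
v(L) = -3 + 2*L**2 (v(L) = -3 + L*(L + L) = -3 + L*(2*L) = -3 + 2*L**2)
F = -142
t = -348230540/3163831 (t = (-3 + 2*605**2)/(-89122) + 14463/(-142) = (-3 + 2*366025)*(-1/89122) + 14463*(-1/142) = (-3 + 732050)*(-1/89122) - 14463/142 = 732047*(-1/89122) - 14463/142 = -732047/89122 - 14463/142 = -348230540/3163831 ≈ -110.07)
1/(j(-4, 244) + t) = 1/(-778 - 348230540/3163831) = 1/(-2809691058/3163831) = -3163831/2809691058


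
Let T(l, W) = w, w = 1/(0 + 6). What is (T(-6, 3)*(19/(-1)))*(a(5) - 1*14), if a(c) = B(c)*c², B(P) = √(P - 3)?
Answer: 133/3 - 475*√2/6 ≈ -67.625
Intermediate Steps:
B(P) = √(-3 + P)
w = ⅙ (w = 1/6 = ⅙ ≈ 0.16667)
a(c) = c²*√(-3 + c) (a(c) = √(-3 + c)*c² = c²*√(-3 + c))
T(l, W) = ⅙
(T(-6, 3)*(19/(-1)))*(a(5) - 1*14) = ((19/(-1))/6)*(5²*√(-3 + 5) - 1*14) = ((19*(-1))/6)*(25*√2 - 14) = ((⅙)*(-19))*(-14 + 25*√2) = -19*(-14 + 25*√2)/6 = 133/3 - 475*√2/6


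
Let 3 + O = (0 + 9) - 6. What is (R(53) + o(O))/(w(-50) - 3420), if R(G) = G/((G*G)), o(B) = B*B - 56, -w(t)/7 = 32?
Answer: 2967/193132 ≈ 0.015363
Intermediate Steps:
w(t) = -224 (w(t) = -7*32 = -224)
O = 0 (O = -3 + ((0 + 9) - 6) = -3 + (9 - 6) = -3 + 3 = 0)
o(B) = -56 + B² (o(B) = B² - 56 = -56 + B²)
R(G) = 1/G (R(G) = G/(G²) = G/G² = 1/G)
(R(53) + o(O))/(w(-50) - 3420) = (1/53 + (-56 + 0²))/(-224 - 3420) = (1/53 + (-56 + 0))/(-3644) = (1/53 - 56)*(-1/3644) = -2967/53*(-1/3644) = 2967/193132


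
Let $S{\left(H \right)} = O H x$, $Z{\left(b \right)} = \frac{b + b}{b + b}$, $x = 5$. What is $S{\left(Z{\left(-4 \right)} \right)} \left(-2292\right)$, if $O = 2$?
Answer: $-22920$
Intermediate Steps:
$Z{\left(b \right)} = 1$ ($Z{\left(b \right)} = \frac{2 b}{2 b} = 2 b \frac{1}{2 b} = 1$)
$S{\left(H \right)} = 10 H$ ($S{\left(H \right)} = 2 H 5 = 10 H$)
$S{\left(Z{\left(-4 \right)} \right)} \left(-2292\right) = 10 \cdot 1 \left(-2292\right) = 10 \left(-2292\right) = -22920$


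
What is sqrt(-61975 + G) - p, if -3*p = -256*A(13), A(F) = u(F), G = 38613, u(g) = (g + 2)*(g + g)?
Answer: -33280 + I*sqrt(23362) ≈ -33280.0 + 152.85*I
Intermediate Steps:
u(g) = 2*g*(2 + g) (u(g) = (2 + g)*(2*g) = 2*g*(2 + g))
A(F) = 2*F*(2 + F)
p = 33280 (p = -(-256)*2*13*(2 + 13)/3 = -(-256)*2*13*15/3 = -(-256)*390/3 = -1/3*(-99840) = 33280)
sqrt(-61975 + G) - p = sqrt(-61975 + 38613) - 1*33280 = sqrt(-23362) - 33280 = I*sqrt(23362) - 33280 = -33280 + I*sqrt(23362)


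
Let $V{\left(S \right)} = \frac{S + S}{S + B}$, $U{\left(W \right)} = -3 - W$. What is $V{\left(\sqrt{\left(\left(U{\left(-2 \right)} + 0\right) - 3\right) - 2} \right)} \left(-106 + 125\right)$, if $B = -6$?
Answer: $\frac{38 \sqrt{6}}{\sqrt{6} + 6 i} \approx 5.4286 - 13.297 i$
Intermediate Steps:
$V{\left(S \right)} = \frac{2 S}{-6 + S}$ ($V{\left(S \right)} = \frac{S + S}{S - 6} = \frac{2 S}{-6 + S}$)
$V{\left(\sqrt{\left(\left(U{\left(-2 \right)} + 0\right) - 3\right) - 2} \right)} \left(-106 + 125\right) = \frac{2 \sqrt{\left(\left(\left(-3 - -2\right) + 0\right) - 3\right) - 2}}{-6 + \sqrt{\left(\left(\left(-3 - -2\right) + 0\right) - 3\right) - 2}} \left(-106 + 125\right) = \frac{2 \sqrt{\left(\left(\left(-3 + 2\right) + 0\right) - 3\right) - 2}}{-6 + \sqrt{\left(\left(\left(-3 + 2\right) + 0\right) - 3\right) - 2}} \cdot 19 = \frac{2 \sqrt{\left(\left(-1 + 0\right) - 3\right) - 2}}{-6 + \sqrt{\left(\left(-1 + 0\right) - 3\right) - 2}} \cdot 19 = \frac{2 \sqrt{\left(-1 - 3\right) - 2}}{-6 + \sqrt{\left(-1 - 3\right) - 2}} \cdot 19 = \frac{2 \sqrt{-4 - 2}}{-6 + \sqrt{-4 - 2}} \cdot 19 = \frac{2 \sqrt{-6}}{-6 + \sqrt{-6}} \cdot 19 = \frac{2 i \sqrt{6}}{-6 + i \sqrt{6}} \cdot 19 = \frac{38 i \sqrt{6}}{-6 + i \sqrt{6}}$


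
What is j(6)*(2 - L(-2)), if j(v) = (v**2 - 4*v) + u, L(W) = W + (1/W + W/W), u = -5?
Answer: 49/2 ≈ 24.500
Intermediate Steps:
L(W) = 1 + W + 1/W (L(W) = W + (1/W + 1) = W + (1 + 1/W) = 1 + W + 1/W)
j(v) = -5 + v**2 - 4*v (j(v) = (v**2 - 4*v) - 5 = -5 + v**2 - 4*v)
j(6)*(2 - L(-2)) = (-5 + 6**2 - 4*6)*(2 - (1 - 2 + 1/(-2))) = (-5 + 36 - 24)*(2 - (1 - 2 - 1/2)) = 7*(2 - 1*(-3/2)) = 7*(2 + 3/2) = 7*(7/2) = 49/2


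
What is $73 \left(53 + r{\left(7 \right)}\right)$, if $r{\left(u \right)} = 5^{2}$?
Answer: $5694$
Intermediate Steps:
$r{\left(u \right)} = 25$
$73 \left(53 + r{\left(7 \right)}\right) = 73 \left(53 + 25\right) = 73 \cdot 78 = 5694$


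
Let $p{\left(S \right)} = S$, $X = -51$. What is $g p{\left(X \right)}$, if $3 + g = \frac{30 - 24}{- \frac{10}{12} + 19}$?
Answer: $\frac{14841}{109} \approx 136.16$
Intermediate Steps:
$g = - \frac{291}{109}$ ($g = -3 + \frac{30 - 24}{- \frac{10}{12} + 19} = -3 + \frac{6}{\left(-10\right) \frac{1}{12} + 19} = -3 + \frac{6}{- \frac{5}{6} + 19} = -3 + \frac{6}{\frac{109}{6}} = -3 + 6 \cdot \frac{6}{109} = -3 + \frac{36}{109} = - \frac{291}{109} \approx -2.6697$)
$g p{\left(X \right)} = \left(- \frac{291}{109}\right) \left(-51\right) = \frac{14841}{109}$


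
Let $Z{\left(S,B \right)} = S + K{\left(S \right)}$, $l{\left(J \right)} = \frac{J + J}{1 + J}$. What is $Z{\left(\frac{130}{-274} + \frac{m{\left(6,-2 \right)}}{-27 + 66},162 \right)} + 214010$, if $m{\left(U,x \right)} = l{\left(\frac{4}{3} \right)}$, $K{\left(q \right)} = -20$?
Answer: $\frac{8003423341}{37401} \approx 2.1399 \cdot 10^{5}$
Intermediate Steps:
$l{\left(J \right)} = \frac{2 J}{1 + J}$
$m{\left(U,x \right)} = \frac{8}{7}$ ($m{\left(U,x \right)} = \frac{2 \cdot \frac{4}{3}}{1 + \frac{4}{3}} = \frac{2 \cdot 4 \cdot \frac{1}{3}}{1 + 4 \cdot \frac{1}{3}} = 2 \cdot \frac{4}{3} \frac{1}{1 + \frac{4}{3}} = 2 \cdot \frac{4}{3} \frac{1}{\frac{7}{3}} = 2 \cdot \frac{4}{3} \cdot \frac{3}{7} = \frac{8}{7}$)
$Z{\left(S,B \right)} = -20 + S$ ($Z{\left(S,B \right)} = S - 20 = -20 + S$)
$Z{\left(\frac{130}{-274} + \frac{m{\left(6,-2 \right)}}{-27 + 66},162 \right)} + 214010 = \left(-20 + \left(\frac{130}{-274} + \frac{8}{7 \left(-27 + 66\right)}\right)\right) + 214010 = \left(-20 + \left(130 \left(- \frac{1}{274}\right) + \frac{8}{7 \cdot 39}\right)\right) + 214010 = \left(-20 + \left(- \frac{65}{137} + \frac{8}{7} \cdot \frac{1}{39}\right)\right) + 214010 = \left(-20 + \left(- \frac{65}{137} + \frac{8}{273}\right)\right) + 214010 = \left(-20 - \frac{16649}{37401}\right) + 214010 = - \frac{764669}{37401} + 214010 = \frac{8003423341}{37401}$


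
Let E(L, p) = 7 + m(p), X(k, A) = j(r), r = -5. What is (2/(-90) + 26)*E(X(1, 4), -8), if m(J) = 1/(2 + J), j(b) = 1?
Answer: 47929/270 ≈ 177.51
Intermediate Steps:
X(k, A) = 1
E(L, p) = 7 + 1/(2 + p)
(2/(-90) + 26)*E(X(1, 4), -8) = (2/(-90) + 26)*((15 + 7*(-8))/(2 - 8)) = (2*(-1/90) + 26)*((15 - 56)/(-6)) = (-1/45 + 26)*(-1/6*(-41)) = (1169/45)*(41/6) = 47929/270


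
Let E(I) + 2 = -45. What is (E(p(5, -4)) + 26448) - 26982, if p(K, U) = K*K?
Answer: -581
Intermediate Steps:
p(K, U) = K²
E(I) = -47 (E(I) = -2 - 45 = -47)
(E(p(5, -4)) + 26448) - 26982 = (-47 + 26448) - 26982 = 26401 - 26982 = -581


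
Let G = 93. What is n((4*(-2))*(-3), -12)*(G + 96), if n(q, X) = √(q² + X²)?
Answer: 2268*√5 ≈ 5071.4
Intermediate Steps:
n(q, X) = √(X² + q²)
n((4*(-2))*(-3), -12)*(G + 96) = √((-12)² + ((4*(-2))*(-3))²)*(93 + 96) = √(144 + (-8*(-3))²)*189 = √(144 + 24²)*189 = √(144 + 576)*189 = √720*189 = (12*√5)*189 = 2268*√5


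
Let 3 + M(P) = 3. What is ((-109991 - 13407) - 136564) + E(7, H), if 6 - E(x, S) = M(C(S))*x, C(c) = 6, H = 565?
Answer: -259956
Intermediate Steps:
M(P) = 0 (M(P) = -3 + 3 = 0)
E(x, S) = 6 (E(x, S) = 6 - 0*x = 6 - 1*0 = 6 + 0 = 6)
((-109991 - 13407) - 136564) + E(7, H) = ((-109991 - 13407) - 136564) + 6 = (-123398 - 136564) + 6 = -259962 + 6 = -259956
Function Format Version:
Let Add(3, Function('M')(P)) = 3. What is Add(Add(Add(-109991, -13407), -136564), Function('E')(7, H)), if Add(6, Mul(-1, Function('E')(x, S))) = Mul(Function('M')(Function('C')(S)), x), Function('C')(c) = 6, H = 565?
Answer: -259956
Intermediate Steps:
Function('M')(P) = 0 (Function('M')(P) = Add(-3, 3) = 0)
Function('E')(x, S) = 6 (Function('E')(x, S) = Add(6, Mul(-1, Mul(0, x))) = Add(6, Mul(-1, 0)) = Add(6, 0) = 6)
Add(Add(Add(-109991, -13407), -136564), Function('E')(7, H)) = Add(Add(Add(-109991, -13407), -136564), 6) = Add(Add(-123398, -136564), 6) = Add(-259962, 6) = -259956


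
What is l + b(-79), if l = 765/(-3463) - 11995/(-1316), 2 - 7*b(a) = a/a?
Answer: 41182989/4557308 ≈ 9.0367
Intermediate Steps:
b(a) = ⅐ (b(a) = 2/7 - a/(7*a) = 2/7 - ⅐*1 = 2/7 - ⅐ = ⅐)
l = 40531945/4557308 (l = 765*(-1/3463) - 11995*(-1/1316) = -765/3463 + 11995/1316 = 40531945/4557308 ≈ 8.8938)
l + b(-79) = 40531945/4557308 + ⅐ = 41182989/4557308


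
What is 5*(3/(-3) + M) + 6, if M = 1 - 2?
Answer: -4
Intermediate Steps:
M = -1
5*(3/(-3) + M) + 6 = 5*(3/(-3) - 1) + 6 = 5*(3*(-⅓) - 1) + 6 = 5*(-1 - 1) + 6 = 5*(-2) + 6 = -10 + 6 = -4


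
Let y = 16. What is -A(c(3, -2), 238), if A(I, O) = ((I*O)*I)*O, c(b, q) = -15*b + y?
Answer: -47637604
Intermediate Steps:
c(b, q) = 16 - 15*b (c(b, q) = -15*b + 16 = 16 - 15*b)
A(I, O) = I**2*O**2 (A(I, O) = (O*I**2)*O = I**2*O**2)
-A(c(3, -2), 238) = -(16 - 15*3)**2*238**2 = -(16 - 45)**2*56644 = -(-29)**2*56644 = -841*56644 = -1*47637604 = -47637604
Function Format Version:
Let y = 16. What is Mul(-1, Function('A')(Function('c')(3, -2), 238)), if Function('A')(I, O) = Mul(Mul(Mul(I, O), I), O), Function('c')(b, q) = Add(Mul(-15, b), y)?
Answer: -47637604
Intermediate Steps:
Function('c')(b, q) = Add(16, Mul(-15, b)) (Function('c')(b, q) = Add(Mul(-15, b), 16) = Add(16, Mul(-15, b)))
Function('A')(I, O) = Mul(Pow(I, 2), Pow(O, 2)) (Function('A')(I, O) = Mul(Mul(O, Pow(I, 2)), O) = Mul(Pow(I, 2), Pow(O, 2)))
Mul(-1, Function('A')(Function('c')(3, -2), 238)) = Mul(-1, Mul(Pow(Add(16, Mul(-15, 3)), 2), Pow(238, 2))) = Mul(-1, Mul(Pow(Add(16, -45), 2), 56644)) = Mul(-1, Mul(Pow(-29, 2), 56644)) = Mul(-1, Mul(841, 56644)) = Mul(-1, 47637604) = -47637604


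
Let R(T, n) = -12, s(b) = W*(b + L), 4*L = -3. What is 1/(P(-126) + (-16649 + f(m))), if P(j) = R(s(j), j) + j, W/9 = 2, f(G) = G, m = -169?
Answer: -1/16956 ≈ -5.8976e-5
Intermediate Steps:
W = 18 (W = 9*2 = 18)
L = -3/4 (L = (1/4)*(-3) = -3/4 ≈ -0.75000)
s(b) = -27/2 + 18*b (s(b) = 18*(b - 3/4) = 18*(-3/4 + b) = -27/2 + 18*b)
P(j) = -12 + j
1/(P(-126) + (-16649 + f(m))) = 1/((-12 - 126) + (-16649 - 169)) = 1/(-138 - 16818) = 1/(-16956) = -1/16956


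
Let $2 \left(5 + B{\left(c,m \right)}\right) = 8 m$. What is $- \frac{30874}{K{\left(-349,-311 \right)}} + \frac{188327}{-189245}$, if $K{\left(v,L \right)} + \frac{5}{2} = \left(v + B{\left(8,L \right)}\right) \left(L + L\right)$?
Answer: $- \frac{386062061849}{376201460215} \approx -1.0262$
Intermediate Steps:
$B{\left(c,m \right)} = -5 + 4 m$ ($B{\left(c,m \right)} = -5 + \frac{8 m}{2} = -5 + 4 m$)
$K{\left(v,L \right)} = - \frac{5}{2} + 2 L \left(-5 + v + 4 L\right)$ ($K{\left(v,L \right)} = - \frac{5}{2} + \left(v + \left(-5 + 4 L\right)\right) \left(L + L\right) = - \frac{5}{2} + \left(-5 + v + 4 L\right) 2 L = - \frac{5}{2} + 2 L \left(-5 + v + 4 L\right)$)
$- \frac{30874}{K{\left(-349,-311 \right)}} + \frac{188327}{-189245} = - \frac{30874}{- \frac{5}{2} + 2 \left(-311\right) \left(-349\right) + 2 \left(-311\right) \left(-5 + 4 \left(-311\right)\right)} + \frac{188327}{-189245} = - \frac{30874}{- \frac{5}{2} + 217078 + 2 \left(-311\right) \left(-5 - 1244\right)} + 188327 \left(- \frac{1}{189245}\right) = - \frac{30874}{- \frac{5}{2} + 217078 + 2 \left(-311\right) \left(-1249\right)} - \frac{188327}{189245} = - \frac{30874}{- \frac{5}{2} + 217078 + 776878} - \frac{188327}{189245} = - \frac{30874}{\frac{1987907}{2}} - \frac{188327}{189245} = \left(-30874\right) \frac{2}{1987907} - \frac{188327}{189245} = - \frac{61748}{1987907} - \frac{188327}{189245} = - \frac{386062061849}{376201460215}$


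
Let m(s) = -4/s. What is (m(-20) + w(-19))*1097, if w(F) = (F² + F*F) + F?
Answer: 3857052/5 ≈ 7.7141e+5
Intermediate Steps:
w(F) = F + 2*F² (w(F) = (F² + F²) + F = 2*F² + F = F + 2*F²)
(m(-20) + w(-19))*1097 = (-4/(-20) - 19*(1 + 2*(-19)))*1097 = (-4*(-1/20) - 19*(1 - 38))*1097 = (⅕ - 19*(-37))*1097 = (⅕ + 703)*1097 = (3516/5)*1097 = 3857052/5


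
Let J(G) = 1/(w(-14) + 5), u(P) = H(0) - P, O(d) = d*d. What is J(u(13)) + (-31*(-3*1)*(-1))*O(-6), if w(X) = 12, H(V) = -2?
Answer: -56915/17 ≈ -3347.9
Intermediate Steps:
O(d) = d**2
u(P) = -2 - P
J(G) = 1/17 (J(G) = 1/(12 + 5) = 1/17)
J(u(13)) + (-31*(-3*1)*(-1))*O(-6) = 1/17 - 31*(-3*1)*(-1)*(-6)**2 = 1/17 - (-93)*(-1)*36 = 1/17 - 31*3*36 = 1/17 - 93*36 = 1/17 - 3348 = -56915/17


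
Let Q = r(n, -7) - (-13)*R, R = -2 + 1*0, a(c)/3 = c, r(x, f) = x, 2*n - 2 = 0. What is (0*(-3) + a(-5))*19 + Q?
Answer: -310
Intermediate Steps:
n = 1 (n = 1 + (1/2)*0 = 1 + 0 = 1)
a(c) = 3*c
R = -2 (R = -2 + 0 = -2)
Q = -25 (Q = 1 - (-13)*(-2) = 1 - 1*26 = 1 - 26 = -25)
(0*(-3) + a(-5))*19 + Q = (0*(-3) + 3*(-5))*19 - 25 = (0 - 15)*19 - 25 = -15*19 - 25 = -285 - 25 = -310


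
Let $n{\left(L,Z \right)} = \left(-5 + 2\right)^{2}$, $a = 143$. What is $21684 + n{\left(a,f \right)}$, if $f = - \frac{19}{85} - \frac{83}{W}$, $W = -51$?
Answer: $21693$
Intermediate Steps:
$f = \frac{358}{255}$ ($f = - \frac{19}{85} - \frac{83}{-51} = \left(-19\right) \frac{1}{85} - - \frac{83}{51} = - \frac{19}{85} + \frac{83}{51} = \frac{358}{255} \approx 1.4039$)
$n{\left(L,Z \right)} = 9$ ($n{\left(L,Z \right)} = \left(-3\right)^{2} = 9$)
$21684 + n{\left(a,f \right)} = 21684 + 9 = 21693$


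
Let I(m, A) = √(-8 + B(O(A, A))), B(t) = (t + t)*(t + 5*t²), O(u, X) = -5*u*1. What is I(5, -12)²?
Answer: 2167192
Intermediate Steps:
O(u, X) = -5*u
B(t) = 2*t*(t + 5*t²) (B(t) = (2*t)*(t + 5*t²) = 2*t*(t + 5*t²))
I(m, A) = √(-8 + 25*A²*(2 - 50*A)) (I(m, A) = √(-8 + (-5*A)²*(2 + 10*(-5*A))) = √(-8 + (25*A²)*(2 - 50*A)) = √(-8 + 25*A²*(2 - 50*A)))
I(5, -12)² = (√2*√(-4 + 25*(-12)²*(1 - 25*(-12))))² = (√2*√(-4 + 25*144*(1 + 300)))² = (√2*√(-4 + 25*144*301))² = (√2*√(-4 + 1083600))² = (√2*√1083596)² = (√2*(2*√270899))² = (2*√541798)² = 2167192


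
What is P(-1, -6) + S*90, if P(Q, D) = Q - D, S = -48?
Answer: -4315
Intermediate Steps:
P(-1, -6) + S*90 = (-1 - 1*(-6)) - 48*90 = (-1 + 6) - 4320 = 5 - 4320 = -4315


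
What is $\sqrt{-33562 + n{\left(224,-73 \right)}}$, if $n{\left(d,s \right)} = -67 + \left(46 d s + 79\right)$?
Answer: $i \sqrt{785742} \approx 886.42 i$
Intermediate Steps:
$n{\left(d,s \right)} = 12 + 46 d s$ ($n{\left(d,s \right)} = -67 + \left(46 d s + 79\right) = -67 + \left(79 + 46 d s\right) = 12 + 46 d s$)
$\sqrt{-33562 + n{\left(224,-73 \right)}} = \sqrt{-33562 + \left(12 + 46 \cdot 224 \left(-73\right)\right)} = \sqrt{-33562 + \left(12 - 752192\right)} = \sqrt{-33562 - 752180} = \sqrt{-785742} = i \sqrt{785742}$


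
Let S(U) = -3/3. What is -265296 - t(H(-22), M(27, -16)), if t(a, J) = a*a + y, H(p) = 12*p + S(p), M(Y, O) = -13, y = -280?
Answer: -335241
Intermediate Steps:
S(U) = -1 (S(U) = -3*⅓ = -1)
H(p) = -1 + 12*p (H(p) = 12*p - 1 = -1 + 12*p)
t(a, J) = -280 + a² (t(a, J) = a*a - 280 = a² - 280 = -280 + a²)
-265296 - t(H(-22), M(27, -16)) = -265296 - (-280 + (-1 + 12*(-22))²) = -265296 - (-280 + (-1 - 264)²) = -265296 - (-280 + (-265)²) = -265296 - (-280 + 70225) = -265296 - 1*69945 = -265296 - 69945 = -335241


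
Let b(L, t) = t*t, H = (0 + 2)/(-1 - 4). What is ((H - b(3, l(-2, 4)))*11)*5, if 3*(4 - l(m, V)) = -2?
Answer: -10978/9 ≈ -1219.8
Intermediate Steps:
l(m, V) = 14/3 (l(m, V) = 4 - ⅓*(-2) = 4 + ⅔ = 14/3)
H = -⅖ (H = 2/(-5) = 2*(-⅕) = -⅖ ≈ -0.40000)
b(L, t) = t²
((H - b(3, l(-2, 4)))*11)*5 = ((-⅖ - (14/3)²)*11)*5 = ((-⅖ - 1*196/9)*11)*5 = ((-⅖ - 196/9)*11)*5 = -998/45*11*5 = -10978/45*5 = -10978/9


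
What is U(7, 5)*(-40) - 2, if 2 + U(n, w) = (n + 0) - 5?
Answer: -2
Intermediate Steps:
U(n, w) = -7 + n (U(n, w) = -2 + ((n + 0) - 5) = -2 + (n - 5) = -2 + (-5 + n) = -7 + n)
U(7, 5)*(-40) - 2 = (-7 + 7)*(-40) - 2 = 0*(-40) - 2 = 0 - 2 = -2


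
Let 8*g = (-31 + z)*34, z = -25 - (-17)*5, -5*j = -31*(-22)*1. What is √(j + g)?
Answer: I*√1315/10 ≈ 3.6263*I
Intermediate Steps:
j = -682/5 (j = -(-31*(-22))/5 = -682/5 ≈ -136.40)
z = 60 (z = -25 - 1*(-85) = -25 + 85 = 60)
g = 493/4 (g = ((-31 + 60)*34)/8 = (29*34)/8 = (⅛)*986 = 493/4 ≈ 123.25)
√(j + g) = √(-682/5 + 493/4) = √(-263/20) = I*√1315/10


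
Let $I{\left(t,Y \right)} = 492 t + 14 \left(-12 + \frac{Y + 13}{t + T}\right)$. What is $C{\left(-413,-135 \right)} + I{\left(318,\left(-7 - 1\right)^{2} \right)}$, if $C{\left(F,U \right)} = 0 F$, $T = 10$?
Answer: $\frac{25631771}{164} \approx 1.5629 \cdot 10^{5}$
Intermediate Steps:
$C{\left(F,U \right)} = 0$
$I{\left(t,Y \right)} = -168 + 492 t + \frac{14 \left(13 + Y\right)}{10 + t}$ ($I{\left(t,Y \right)} = 492 t + 14 \left(-12 + \frac{Y + 13}{t + 10}\right) = 492 t + 14 \left(-12 + \frac{13 + Y}{10 + t}\right) = 492 t + \left(-168 + \frac{14 \left(13 + Y\right)}{10 + t}\right) = -168 + 492 t + \frac{14 \left(13 + Y\right)}{10 + t}$)
$C{\left(-413,-135 \right)} + I{\left(318,\left(-7 - 1\right)^{2} \right)} = 0 + \frac{2 \left(-749 + 7 \left(-7 - 1\right)^{2} + 246 \cdot 318^{2} + 2376 \cdot 318\right)}{10 + 318} = 0 + \frac{2 \left(-749 + 7 \left(-8\right)^{2} + 246 \cdot 101124 + 755568\right)}{328} = 0 + 2 \cdot \frac{1}{328} \left(-749 + 7 \cdot 64 + 24876504 + 755568\right) = 0 + 2 \cdot \frac{1}{328} \left(-749 + 448 + 24876504 + 755568\right) = 0 + 2 \cdot \frac{1}{328} \cdot 25631771 = 0 + \frac{25631771}{164} = \frac{25631771}{164}$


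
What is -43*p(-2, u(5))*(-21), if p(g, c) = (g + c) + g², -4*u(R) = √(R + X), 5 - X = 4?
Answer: 1806 - 903*√6/4 ≈ 1253.0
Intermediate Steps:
X = 1 (X = 5 - 1*4 = 5 - 4 = 1)
u(R) = -√(1 + R)/4 (u(R) = -√(R + 1)/4 = -√(1 + R)/4)
p(g, c) = c + g + g² (p(g, c) = (c + g) + g² = c + g + g²)
-43*p(-2, u(5))*(-21) = -43*(-√(1 + 5)/4 - 2 + (-2)²)*(-21) = -43*(-√6/4 - 2 + 4)*(-21) = -43*(2 - √6/4)*(-21) = (-86 + 43*√6/4)*(-21) = 1806 - 903*√6/4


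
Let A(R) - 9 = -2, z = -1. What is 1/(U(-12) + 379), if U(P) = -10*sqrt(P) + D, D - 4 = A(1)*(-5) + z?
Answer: 347/121609 + 20*I*sqrt(3)/121609 ≈ 0.0028534 + 0.00028486*I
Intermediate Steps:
A(R) = 7 (A(R) = 9 - 2 = 7)
D = -32 (D = 4 + (7*(-5) - 1) = 4 + (-35 - 1) = 4 - 36 = -32)
U(P) = -32 - 10*sqrt(P) (U(P) = -10*sqrt(P) - 32 = -32 - 10*sqrt(P))
1/(U(-12) + 379) = 1/((-32 - 20*I*sqrt(3)) + 379) = 1/(347 - 20*I*sqrt(3))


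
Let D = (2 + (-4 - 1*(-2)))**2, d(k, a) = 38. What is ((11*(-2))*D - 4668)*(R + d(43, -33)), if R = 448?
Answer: -2268648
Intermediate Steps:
D = 0 (D = (2 + (-4 + 2))**2 = (2 - 2)**2 = 0**2 = 0)
((11*(-2))*D - 4668)*(R + d(43, -33)) = ((11*(-2))*0 - 4668)*(448 + 38) = (-22*0 - 4668)*486 = (0 - 4668)*486 = -4668*486 = -2268648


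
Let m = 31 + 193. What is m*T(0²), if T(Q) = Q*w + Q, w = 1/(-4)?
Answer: 0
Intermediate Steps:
w = -¼ ≈ -0.25000
m = 224
T(Q) = 3*Q/4 (T(Q) = Q*(-¼) + Q = -Q/4 + Q = 3*Q/4)
m*T(0²) = 224*((¾)*0²) = 224*((¾)*0) = 224*0 = 0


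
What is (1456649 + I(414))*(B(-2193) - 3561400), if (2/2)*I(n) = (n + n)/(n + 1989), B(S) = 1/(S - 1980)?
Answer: -5780100880169750375/1114191 ≈ -5.1877e+12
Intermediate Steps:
B(S) = 1/(-1980 + S)
I(n) = 2*n/(1989 + n) (I(n) = (n + n)/(n + 1989) = (2*n)/(1989 + n) = 2*n/(1989 + n))
(1456649 + I(414))*(B(-2193) - 3561400) = (1456649 + 2*414/(1989 + 414))*(1/(-1980 - 2193) - 3561400) = (1456649 + 2*414/2403)*(1/(-4173) - 3561400) = (1456649 + 2*414*(1/2403))*(-1/4173 - 3561400) = (1456649 + 92/267)*(-14861722201/4173) = (388925375/267)*(-14861722201/4173) = -5780100880169750375/1114191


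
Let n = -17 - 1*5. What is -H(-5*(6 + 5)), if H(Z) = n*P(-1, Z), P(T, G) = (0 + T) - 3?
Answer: -88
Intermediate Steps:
P(T, G) = -3 + T (P(T, G) = T - 3 = -3 + T)
n = -22 (n = -17 - 5 = -22)
H(Z) = 88 (H(Z) = -22*(-3 - 1) = -22*(-4) = 88)
-H(-5*(6 + 5)) = -1*88 = -88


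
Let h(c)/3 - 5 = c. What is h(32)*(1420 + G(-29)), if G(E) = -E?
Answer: 160839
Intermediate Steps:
h(c) = 15 + 3*c
h(32)*(1420 + G(-29)) = (15 + 3*32)*(1420 - 1*(-29)) = (15 + 96)*(1420 + 29) = 111*1449 = 160839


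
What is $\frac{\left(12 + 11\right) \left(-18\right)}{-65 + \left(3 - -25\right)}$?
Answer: $\frac{414}{37} \approx 11.189$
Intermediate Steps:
$\frac{\left(12 + 11\right) \left(-18\right)}{-65 + \left(3 - -25\right)} = \frac{23 \left(-18\right)}{-65 + \left(3 + 25\right)} = \frac{1}{-65 + 28} \left(-414\right) = \frac{1}{-37} \left(-414\right) = \left(- \frac{1}{37}\right) \left(-414\right) = \frac{414}{37}$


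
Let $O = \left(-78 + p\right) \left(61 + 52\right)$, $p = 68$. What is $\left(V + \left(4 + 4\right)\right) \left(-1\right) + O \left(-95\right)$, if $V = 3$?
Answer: $107339$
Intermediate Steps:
$O = -1130$ ($O = \left(-78 + 68\right) \left(61 + 52\right) = \left(-10\right) 113 = -1130$)
$\left(V + \left(4 + 4\right)\right) \left(-1\right) + O \left(-95\right) = \left(3 + \left(4 + 4\right)\right) \left(-1\right) - -107350 = \left(3 + 8\right) \left(-1\right) + 107350 = 11 \left(-1\right) + 107350 = -11 + 107350 = 107339$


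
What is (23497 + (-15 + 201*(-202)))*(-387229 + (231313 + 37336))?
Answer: 2030089600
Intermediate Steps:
(23497 + (-15 + 201*(-202)))*(-387229 + (231313 + 37336)) = (23497 + (-15 - 40602))*(-387229 + 268649) = (23497 - 40617)*(-118580) = -17120*(-118580) = 2030089600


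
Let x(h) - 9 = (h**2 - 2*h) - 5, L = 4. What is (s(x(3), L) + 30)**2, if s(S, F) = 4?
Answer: 1156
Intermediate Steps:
x(h) = 4 + h**2 - 2*h (x(h) = 9 + ((h**2 - 2*h) - 5) = 9 + (-5 + h**2 - 2*h) = 4 + h**2 - 2*h)
(s(x(3), L) + 30)**2 = (4 + 30)**2 = 34**2 = 1156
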